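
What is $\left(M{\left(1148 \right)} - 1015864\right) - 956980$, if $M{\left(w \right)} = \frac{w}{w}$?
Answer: $-1972843$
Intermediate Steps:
$M{\left(w \right)} = 1$
$\left(M{\left(1148 \right)} - 1015864\right) - 956980 = \left(1 - 1015864\right) - 956980 = -1015863 - 956980 = -1972843$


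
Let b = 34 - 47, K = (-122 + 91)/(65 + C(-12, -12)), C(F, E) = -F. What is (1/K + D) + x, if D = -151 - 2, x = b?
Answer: -5223/31 ≈ -168.48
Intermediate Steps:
K = -31/77 (K = (-122 + 91)/(65 - 1*(-12)) = -31/(65 + 12) = -31/77 ≈ -0.40260)
b = -13
x = -13
D = -153
(1/K + D) + x = (1/(-31/77) - 153) - 13 = (-77/31 - 153) - 13 = -4820/31 - 13 = -5223/31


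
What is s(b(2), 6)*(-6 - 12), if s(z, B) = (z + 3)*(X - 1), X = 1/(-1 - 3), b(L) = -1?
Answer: 45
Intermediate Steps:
X = -1/4 (X = 1/(-4) = -1/4 ≈ -0.25000)
s(z, B) = -15/4 - 5*z/4 (s(z, B) = (z + 3)*(-1/4 - 1) = (3 + z)*(-5/4) = -15/4 - 5*z/4)
s(b(2), 6)*(-6 - 12) = (-15/4 - 5/4*(-1))*(-6 - 12) = (-15/4 + 5/4)*(-18) = -5/2*(-18) = 45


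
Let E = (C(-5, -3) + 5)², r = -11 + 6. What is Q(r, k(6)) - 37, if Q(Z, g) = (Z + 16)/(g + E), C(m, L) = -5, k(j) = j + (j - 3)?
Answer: -322/9 ≈ -35.778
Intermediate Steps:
k(j) = -3 + 2*j (k(j) = j + (-3 + j) = -3 + 2*j)
r = -5
E = 0 (E = (-5 + 5)² = 0² = 0)
Q(Z, g) = (16 + Z)/g (Q(Z, g) = (Z + 16)/(g + 0) = (16 + Z)/g)
Q(r, k(6)) - 37 = (16 - 5)/(-3 + 2*6) - 37 = 11/(-3 + 12) - 37 = 11/9 - 37 = -322/9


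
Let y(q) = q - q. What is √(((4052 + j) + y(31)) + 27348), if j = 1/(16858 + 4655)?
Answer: √14532207928113/21513 ≈ 177.20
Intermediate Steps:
j = 1/21513 ≈ 4.6484e-5
y(q) = 0
√(((4052 + j) + y(31)) + 27348) = √(((4052 + 1/21513) + 0) + 27348) = √((87170677/21513 + 0) + 27348) = √(87170677/21513 + 27348) = √(675508201/21513) = √14532207928113/21513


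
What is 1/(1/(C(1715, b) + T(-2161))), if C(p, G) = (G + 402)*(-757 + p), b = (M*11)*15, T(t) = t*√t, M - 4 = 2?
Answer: 1333536 - 2161*I*√2161 ≈ 1.3335e+6 - 1.0046e+5*I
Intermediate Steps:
M = 6 (M = 4 + 2 = 6)
T(t) = t^(3/2)
b = 990 (b = (6*11)*15 = 66*15 = 990)
C(p, G) = (-757 + p)*(402 + G) (C(p, G) = (402 + G)*(-757 + p) = (-757 + p)*(402 + G))
1/(1/(C(1715, b) + T(-2161))) = 1/(1/((-304314 - 757*990 + 402*1715 + 990*1715) + (-2161)^(3/2))) = 1/(1/((-304314 - 749430 + 689430 + 1697850) - 2161*I*√2161)) = 1/(1/(1333536 - 2161*I*√2161)) = 1333536 - 2161*I*√2161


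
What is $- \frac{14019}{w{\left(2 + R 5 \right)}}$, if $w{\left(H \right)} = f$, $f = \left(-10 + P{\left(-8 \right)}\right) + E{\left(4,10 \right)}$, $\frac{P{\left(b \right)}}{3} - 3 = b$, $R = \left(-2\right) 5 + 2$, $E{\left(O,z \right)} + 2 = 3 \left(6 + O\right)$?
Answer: $-4673$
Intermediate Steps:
$E{\left(O,z \right)} = 16 + 3 O$ ($E{\left(O,z \right)} = -2 + 3 \left(6 + O\right) = -2 + \left(18 + 3 O\right) = 16 + 3 O$)
$R = -8$ ($R = -10 + 2 = -8$)
$P{\left(b \right)} = 9 + 3 b$
$f = 3$ ($f = \left(-10 + \left(9 + 3 \left(-8\right)\right)\right) + \left(16 + 3 \cdot 4\right) = \left(-10 + \left(9 - 24\right)\right) + \left(16 + 12\right) = \left(-10 - 15\right) + 28 = -25 + 28 = 3$)
$w{\left(H \right)} = 3$
$- \frac{14019}{w{\left(2 + R 5 \right)}} = - \frac{14019}{3} = \left(-14019\right) \frac{1}{3} = -4673$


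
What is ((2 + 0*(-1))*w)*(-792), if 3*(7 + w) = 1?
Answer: 10560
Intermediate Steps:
w = -20/3 (w = -7 + (1/3)*1 = -7 + 1/3 = -20/3 ≈ -6.6667)
((2 + 0*(-1))*w)*(-792) = ((2 + 0*(-1))*(-20/3))*(-792) = ((2 + 0)*(-20/3))*(-792) = (2*(-20/3))*(-792) = -40/3*(-792) = 10560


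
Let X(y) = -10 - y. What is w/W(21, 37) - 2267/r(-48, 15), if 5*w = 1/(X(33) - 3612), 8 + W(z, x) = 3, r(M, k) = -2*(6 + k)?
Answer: 207147167/3837750 ≈ 53.976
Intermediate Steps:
r(M, k) = -12 - 2*k
W(z, x) = -5 (W(z, x) = -8 + 3 = -5)
w = -1/18275 (w = 1/(5*((-10 - 1*33) - 3612)) = 1/(5*((-10 - 33) - 3612)) = 1/(5*(-43 - 3612)) = (1/5)/(-3655) = (1/5)*(-1/3655) = -1/18275 ≈ -5.4720e-5)
w/W(21, 37) - 2267/r(-48, 15) = -1/18275/(-5) - 2267/(-12 - 2*15) = -1/18275*(-1/5) - 2267/(-12 - 30) = 1/91375 - 2267/(-42) = 1/91375 - 2267*(-1/42) = 1/91375 + 2267/42 = 207147167/3837750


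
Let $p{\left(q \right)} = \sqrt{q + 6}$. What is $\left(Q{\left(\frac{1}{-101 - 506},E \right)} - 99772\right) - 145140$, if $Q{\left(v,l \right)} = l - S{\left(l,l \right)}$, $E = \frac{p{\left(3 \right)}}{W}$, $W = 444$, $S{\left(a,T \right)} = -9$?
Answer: $- \frac{36245643}{148} \approx -2.449 \cdot 10^{5}$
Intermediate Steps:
$p{\left(q \right)} = \sqrt{6 + q}$
$E = \frac{1}{148}$ ($E = \frac{\sqrt{6 + 3}}{444} = \sqrt{9} \cdot \frac{1}{444} = 3 \cdot \frac{1}{444} = \frac{1}{148} \approx 0.0067568$)
$Q{\left(v,l \right)} = 9 + l$ ($Q{\left(v,l \right)} = l - -9 = l + 9 = 9 + l$)
$\left(Q{\left(\frac{1}{-101 - 506},E \right)} - 99772\right) - 145140 = \left(\left(9 + \frac{1}{148}\right) - 99772\right) - 145140 = \left(\frac{1333}{148} - 99772\right) - 145140 = - \frac{14764923}{148} - 145140 = - \frac{36245643}{148}$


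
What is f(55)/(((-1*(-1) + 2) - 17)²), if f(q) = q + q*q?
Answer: 110/7 ≈ 15.714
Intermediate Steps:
f(q) = q + q²
f(55)/(((-1*(-1) + 2) - 17)²) = (55*(1 + 55))/(((-1*(-1) + 2) - 17)²) = (55*56)/(((1 + 2) - 17)²) = 3080/((3 - 17)²) = 3080/((-14)²) = 3080/196 = 3080*(1/196) = 110/7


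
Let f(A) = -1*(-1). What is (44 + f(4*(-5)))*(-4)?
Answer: -180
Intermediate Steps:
f(A) = 1
(44 + f(4*(-5)))*(-4) = (44 + 1)*(-4) = 45*(-4) = -180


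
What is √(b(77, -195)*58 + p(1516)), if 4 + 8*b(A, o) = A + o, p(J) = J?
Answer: √2526/2 ≈ 25.130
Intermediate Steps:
b(A, o) = -½ + A/8 + o/8 (b(A, o) = -½ + (A + o)/8 = -½ + (A/8 + o/8) = -½ + A/8 + o/8)
√(b(77, -195)*58 + p(1516)) = √((-½ + (⅛)*77 + (⅛)*(-195))*58 + 1516) = √((-½ + 77/8 - 195/8)*58 + 1516) = √(-61/4*58 + 1516) = √(-1769/2 + 1516) = √(1263/2) = √2526/2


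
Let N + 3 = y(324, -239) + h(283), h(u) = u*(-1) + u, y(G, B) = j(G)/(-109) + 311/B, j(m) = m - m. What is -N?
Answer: 1028/239 ≈ 4.3013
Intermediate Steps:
j(m) = 0
y(G, B) = 311/B (y(G, B) = 0/(-109) + 311/B = 0*(-1/109) + 311/B = 0 + 311/B = 311/B)
h(u) = 0 (h(u) = -u + u = 0)
N = -1028/239 (N = -3 + (311/(-239) + 0) = -3 + (311*(-1/239) + 0) = -3 + (-311/239 + 0) = -3 - 311/239 = -1028/239 ≈ -4.3013)
-N = -1*(-1028/239) = 1028/239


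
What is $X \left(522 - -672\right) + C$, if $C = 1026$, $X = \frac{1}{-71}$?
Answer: $\frac{71652}{71} \approx 1009.2$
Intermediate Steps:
$X = - \frac{1}{71} \approx -0.014085$
$X \left(522 - -672\right) + C = - \frac{522 - -672}{71} + 1026 = - \frac{522 + 672}{71} + 1026 = \left(- \frac{1}{71}\right) 1194 + 1026 = - \frac{1194}{71} + 1026 = \frac{71652}{71}$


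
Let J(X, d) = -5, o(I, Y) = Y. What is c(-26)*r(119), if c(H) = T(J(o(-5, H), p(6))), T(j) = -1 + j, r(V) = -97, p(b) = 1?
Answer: 582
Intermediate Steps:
c(H) = -6 (c(H) = -1 - 5 = -6)
c(-26)*r(119) = -6*(-97) = 582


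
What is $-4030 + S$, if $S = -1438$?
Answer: $-5468$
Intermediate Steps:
$-4030 + S = -4030 - 1438 = -5468$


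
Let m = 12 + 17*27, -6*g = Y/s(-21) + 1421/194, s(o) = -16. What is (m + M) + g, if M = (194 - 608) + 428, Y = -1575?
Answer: 4352177/9312 ≈ 467.37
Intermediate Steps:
g = -164143/9312 (g = -(-1575/(-16) + 1421/194)/6 = -(-1575*(-1/16) + 1421*(1/194))/6 = -(1575/16 + 1421/194)/6 = -⅙*164143/1552 = -164143/9312 ≈ -17.627)
M = 14 (M = -414 + 428 = 14)
m = 471 (m = 12 + 459 = 471)
(m + M) + g = (471 + 14) - 164143/9312 = 485 - 164143/9312 = 4352177/9312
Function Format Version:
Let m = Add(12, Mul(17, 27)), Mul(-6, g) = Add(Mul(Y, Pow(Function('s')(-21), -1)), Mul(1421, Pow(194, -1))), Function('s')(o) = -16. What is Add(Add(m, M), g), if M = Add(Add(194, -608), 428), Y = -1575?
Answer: Rational(4352177, 9312) ≈ 467.37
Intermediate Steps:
g = Rational(-164143, 9312) (g = Mul(Rational(-1, 6), Add(Mul(-1575, Pow(-16, -1)), Mul(1421, Pow(194, -1)))) = Mul(Rational(-1, 6), Add(Mul(-1575, Rational(-1, 16)), Mul(1421, Rational(1, 194)))) = Mul(Rational(-1, 6), Add(Rational(1575, 16), Rational(1421, 194))) = Mul(Rational(-1, 6), Rational(164143, 1552)) = Rational(-164143, 9312) ≈ -17.627)
M = 14 (M = Add(-414, 428) = 14)
m = 471 (m = Add(12, 459) = 471)
Add(Add(m, M), g) = Add(Add(471, 14), Rational(-164143, 9312)) = Add(485, Rational(-164143, 9312)) = Rational(4352177, 9312)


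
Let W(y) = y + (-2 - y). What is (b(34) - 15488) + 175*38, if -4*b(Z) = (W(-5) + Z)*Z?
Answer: -9110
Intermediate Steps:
W(y) = -2
b(Z) = -Z*(-2 + Z)/4 (b(Z) = -(-2 + Z)*Z/4 = -Z*(-2 + Z)/4)
(b(34) - 15488) + 175*38 = ((¼)*34*(2 - 1*34) - 15488) + 175*38 = ((¼)*34*(2 - 34) - 15488) + 6650 = ((¼)*34*(-32) - 15488) + 6650 = (-272 - 15488) + 6650 = -15760 + 6650 = -9110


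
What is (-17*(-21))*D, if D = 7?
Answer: 2499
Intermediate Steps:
(-17*(-21))*D = -17*(-21)*7 = 357*7 = 2499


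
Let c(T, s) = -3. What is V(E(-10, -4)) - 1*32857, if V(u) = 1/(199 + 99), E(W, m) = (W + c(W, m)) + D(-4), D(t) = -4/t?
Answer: -9791385/298 ≈ -32857.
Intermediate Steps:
E(W, m) = -2 + W (E(W, m) = (W - 3) - 4/(-4) = (-3 + W) - 4*(-¼) = (-3 + W) + 1 = -2 + W)
V(u) = 1/298
V(E(-10, -4)) - 1*32857 = 1/298 - 1*32857 = 1/298 - 32857 = -9791385/298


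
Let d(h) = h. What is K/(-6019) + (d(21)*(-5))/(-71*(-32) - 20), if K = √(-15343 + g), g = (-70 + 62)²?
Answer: -105/2252 - I*√15279/6019 ≈ -0.046625 - 0.020536*I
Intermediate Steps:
g = 64 (g = (-8)² = 64)
K = I*√15279 (K = √(-15343 + 64) = √(-15279) = I*√15279 ≈ 123.61*I)
K/(-6019) + (d(21)*(-5))/(-71*(-32) - 20) = (I*√15279)/(-6019) + (21*(-5))/(-71*(-32) - 20) = (I*√15279)*(-1/6019) - 105/(2272 - 20) = -I*√15279/6019 - 105/2252 = -105/2252 - I*√15279/6019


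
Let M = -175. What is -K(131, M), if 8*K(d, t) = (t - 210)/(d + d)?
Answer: 385/2096 ≈ 0.18368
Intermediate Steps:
K(d, t) = (-210 + t)/(16*d) (K(d, t) = ((t - 210)/(d + d))/8 = ((-210 + t)/((2*d)))/8 = ((-210 + t)*(1/(2*d)))/8 = ((-210 + t)/(2*d))/8 = (-210 + t)/(16*d))
-K(131, M) = -(-210 - 175)/(16*131) = -(-385)/(16*131) = -1*(-385/2096) = 385/2096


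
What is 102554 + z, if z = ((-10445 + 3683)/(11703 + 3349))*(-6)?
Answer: 385920845/3763 ≈ 1.0256e+5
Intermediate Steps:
z = 10143/3763 (z = -6762/15052*(-6) = -6762*1/15052*(-6) = -3381/7526*(-6) = 10143/3763 ≈ 2.6955)
102554 + z = 102554 + 10143/3763 = 385920845/3763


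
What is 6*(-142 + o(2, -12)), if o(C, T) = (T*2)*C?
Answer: -1140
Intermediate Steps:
o(C, T) = 2*C*T (o(C, T) = (2*T)*C = 2*C*T)
6*(-142 + o(2, -12)) = 6*(-142 + 2*2*(-12)) = 6*(-142 - 48) = 6*(-190) = -1140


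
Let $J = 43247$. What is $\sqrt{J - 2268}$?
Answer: $\sqrt{40979} \approx 202.43$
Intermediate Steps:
$\sqrt{J - 2268} = \sqrt{43247 - 2268} = \sqrt{40979}$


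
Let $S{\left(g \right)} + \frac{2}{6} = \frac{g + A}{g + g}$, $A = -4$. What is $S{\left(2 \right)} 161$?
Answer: $- \frac{805}{6} \approx -134.17$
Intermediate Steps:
$S{\left(g \right)} = - \frac{1}{3} + \frac{-4 + g}{2 g}$ ($S{\left(g \right)} = - \frac{1}{3} + \frac{g - 4}{g + g} = - \frac{1}{3} + \frac{-4 + g}{2 g}$)
$S{\left(2 \right)} 161 = \frac{-12 + 2}{6 \cdot 2} \cdot 161 = \frac{1}{6} \cdot \frac{1}{2} \left(-10\right) 161 = \left(- \frac{5}{6}\right) 161 = - \frac{805}{6}$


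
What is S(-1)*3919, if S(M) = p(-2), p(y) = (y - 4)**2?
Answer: 141084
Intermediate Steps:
p(y) = (-4 + y)**2
S(M) = 36 (S(M) = (-4 - 2)**2 = (-6)**2 = 36)
S(-1)*3919 = 36*3919 = 141084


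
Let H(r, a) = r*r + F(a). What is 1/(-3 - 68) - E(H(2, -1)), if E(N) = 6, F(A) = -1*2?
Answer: -427/71 ≈ -6.0141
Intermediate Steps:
F(A) = -2
H(r, a) = -2 + r**2 (H(r, a) = r*r - 2 = r**2 - 2 = -2 + r**2)
1/(-3 - 68) - E(H(2, -1)) = 1/(-3 - 68) - 1*6 = 1/(-71) - 6 = -1/71 - 6 = -427/71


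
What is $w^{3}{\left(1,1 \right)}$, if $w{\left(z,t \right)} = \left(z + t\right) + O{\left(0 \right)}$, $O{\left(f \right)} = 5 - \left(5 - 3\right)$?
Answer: $125$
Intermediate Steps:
$O{\left(f \right)} = 3$ ($O{\left(f \right)} = 5 - \left(5 - 3\right) = 5 - 2 = 3$)
$w{\left(z,t \right)} = 3 + t + z$ ($w{\left(z,t \right)} = \left(z + t\right) + 3 = \left(t + z\right) + 3 = 3 + t + z$)
$w^{3}{\left(1,1 \right)} = \left(3 + 1 + 1\right)^{3} = 5^{3} = 125$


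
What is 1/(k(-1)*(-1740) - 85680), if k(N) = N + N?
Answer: -1/82200 ≈ -1.2165e-5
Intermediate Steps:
k(N) = 2*N
1/(k(-1)*(-1740) - 85680) = 1/((2*(-1))*(-1740) - 85680) = 1/(-2*(-1740) - 85680) = 1/(3480 - 85680) = 1/(-82200) = -1/82200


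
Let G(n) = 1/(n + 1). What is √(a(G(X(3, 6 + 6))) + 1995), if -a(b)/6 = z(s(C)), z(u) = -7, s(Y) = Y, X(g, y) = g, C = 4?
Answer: √2037 ≈ 45.133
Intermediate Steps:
G(n) = 1/(1 + n)
a(b) = 42 (a(b) = -6*(-7) = 42)
√(a(G(X(3, 6 + 6))) + 1995) = √(42 + 1995) = √2037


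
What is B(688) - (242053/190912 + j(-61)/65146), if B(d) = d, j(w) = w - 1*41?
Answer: 4270506028431/6218576576 ≈ 686.73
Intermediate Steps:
j(w) = -41 + w (j(w) = w - 41 = -41 + w)
B(688) - (242053/190912 + j(-61)/65146) = 688 - (242053/190912 + (-41 - 61)/65146) = 688 - (242053*(1/190912) - 102*1/65146) = 688 - (242053/190912 - 51/32573) = 688 - 1*7874655857/6218576576 = 688 - 7874655857/6218576576 = 4270506028431/6218576576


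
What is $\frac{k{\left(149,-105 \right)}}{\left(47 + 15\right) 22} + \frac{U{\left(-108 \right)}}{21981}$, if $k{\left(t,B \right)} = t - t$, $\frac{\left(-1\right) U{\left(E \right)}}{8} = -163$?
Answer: $\frac{1304}{21981} \approx 0.059324$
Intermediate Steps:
$U{\left(E \right)} = 1304$ ($U{\left(E \right)} = \left(-8\right) \left(-163\right) = 1304$)
$k{\left(t,B \right)} = 0$
$\frac{k{\left(149,-105 \right)}}{\left(47 + 15\right) 22} + \frac{U{\left(-108 \right)}}{21981} = \frac{0}{\left(47 + 15\right) 22} + \frac{1304}{21981} = \frac{0}{62 \cdot 22} + 1304 \cdot \frac{1}{21981} = \frac{0}{1364} + \frac{1304}{21981} = 0 \cdot \frac{1}{1364} + \frac{1304}{21981} = 0 + \frac{1304}{21981} = \frac{1304}{21981}$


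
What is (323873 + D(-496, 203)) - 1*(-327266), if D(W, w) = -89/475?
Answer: 309290936/475 ≈ 6.5114e+5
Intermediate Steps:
D(W, w) = -89/475 (D(W, w) = -89*1/475 = -89/475)
(323873 + D(-496, 203)) - 1*(-327266) = (323873 - 89/475) - 1*(-327266) = 153839586/475 + 327266 = 309290936/475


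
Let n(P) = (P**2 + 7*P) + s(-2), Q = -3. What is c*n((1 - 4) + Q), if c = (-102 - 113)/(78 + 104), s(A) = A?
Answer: 860/91 ≈ 9.4505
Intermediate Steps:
n(P) = -2 + P**2 + 7*P (n(P) = (P**2 + 7*P) - 2 = -2 + P**2 + 7*P)
c = -215/182 ≈ -1.1813
c*n((1 - 4) + Q) = -215*(-2 + ((1 - 4) - 3)**2 + 7*((1 - 4) - 3))/182 = -215*(-2 + (-3 - 3)**2 + 7*(-3 - 3))/182 = -215*(-2 + (-6)**2 + 7*(-6))/182 = -215*(-2 + 36 - 42)/182 = -215/182*(-8) = 860/91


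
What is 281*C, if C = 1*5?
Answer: 1405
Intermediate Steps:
C = 5
281*C = 281*5 = 1405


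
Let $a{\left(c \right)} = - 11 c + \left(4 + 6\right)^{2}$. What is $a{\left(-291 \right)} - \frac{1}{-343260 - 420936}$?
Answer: $\frac{2522610997}{764196} \approx 3301.0$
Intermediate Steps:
$a{\left(c \right)} = 100 - 11 c$ ($a{\left(c \right)} = - 11 c + 10^{2} = - 11 c + 100 = 100 - 11 c$)
$a{\left(-291 \right)} - \frac{1}{-343260 - 420936} = \left(100 - -3201\right) - \frac{1}{-343260 - 420936} = \left(100 + 3201\right) - \frac{1}{-764196} = 3301 - - \frac{1}{764196} = 3301 + \frac{1}{764196} = \frac{2522610997}{764196}$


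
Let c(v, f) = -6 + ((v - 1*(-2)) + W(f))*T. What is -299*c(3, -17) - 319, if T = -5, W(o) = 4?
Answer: 14930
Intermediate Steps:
c(v, f) = -36 - 5*v (c(v, f) = -6 + ((v - 1*(-2)) + 4)*(-5) = -6 + ((v + 2) + 4)*(-5) = -6 + ((2 + v) + 4)*(-5) = -6 + (6 + v)*(-5) = -6 + (-30 - 5*v) = -36 - 5*v)
-299*c(3, -17) - 319 = -299*(-36 - 5*3) - 319 = -299*(-36 - 15) - 319 = -299*(-51) - 319 = 15249 - 319 = 14930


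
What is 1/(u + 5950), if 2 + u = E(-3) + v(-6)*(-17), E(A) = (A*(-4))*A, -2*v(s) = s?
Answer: 1/5861 ≈ 0.00017062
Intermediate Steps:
v(s) = -s/2
E(A) = -4*A**2 (E(A) = (-4*A)*A = -4*A**2)
u = -89 (u = -2 + (-4*(-3)**2 - 1/2*(-6)*(-17)) = -2 + (-4*9 + 3*(-17)) = -2 + (-36 - 51) = -2 - 87 = -89)
1/(u + 5950) = 1/(-89 + 5950) = 1/5861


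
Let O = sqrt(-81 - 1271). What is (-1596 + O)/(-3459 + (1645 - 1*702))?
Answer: 399/629 - 13*I*sqrt(2)/1258 ≈ 0.63434 - 0.014614*I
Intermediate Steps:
O = 26*I*sqrt(2) (O = sqrt(-1352) = 26*I*sqrt(2) ≈ 36.77*I)
(-1596 + O)/(-3459 + (1645 - 1*702)) = (-1596 + 26*I*sqrt(2))/(-3459 + (1645 - 1*702)) = (-1596 + 26*I*sqrt(2))/(-3459 + (1645 - 702)) = (-1596 + 26*I*sqrt(2))/(-3459 + 943) = (-1596 + 26*I*sqrt(2))/(-2516) = (-1596 + 26*I*sqrt(2))*(-1/2516) = 399/629 - 13*I*sqrt(2)/1258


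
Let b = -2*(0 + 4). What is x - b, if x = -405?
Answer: -397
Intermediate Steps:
b = -8 (b = -2*4 = -8)
x - b = -405 - 1*(-8) = -405 + 8 = -397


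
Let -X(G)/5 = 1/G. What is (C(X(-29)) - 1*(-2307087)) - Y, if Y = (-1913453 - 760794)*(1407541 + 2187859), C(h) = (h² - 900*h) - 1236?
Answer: 8086206564346016/841 ≈ 9.6150e+12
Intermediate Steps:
X(G) = -5/G
C(h) = -1236 + h² - 900*h
Y = -9614987663800 (Y = -2674247*3595400 = -9614987663800)
(C(X(-29)) - 1*(-2307087)) - Y = ((-1236 + (-5/(-29))² - (-4500)/(-29)) - 1*(-2307087)) - 1*(-9614987663800) = ((-1236 + (-5*(-1/29))² - (-4500)*(-1)/29) + 2307087) + 9614987663800 = ((-1236 + (5/29)² - 900*5/29) + 2307087) + 9614987663800 = ((-1236 + 25/841 - 4500/29) + 2307087) + 9614987663800 = (-1169951/841 + 2307087) + 9614987663800 = 1939090216/841 + 9614987663800 = 8086206564346016/841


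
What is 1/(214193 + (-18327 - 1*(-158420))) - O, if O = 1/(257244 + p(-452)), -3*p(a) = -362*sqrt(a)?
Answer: -28076502293/26377899648299704 + 543*I*sqrt(113)/148907377928 ≈ -1.0644e-6 + 3.8763e-8*I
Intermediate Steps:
p(a) = 362*sqrt(a)/3 (p(a) = -(-362)*sqrt(a)/3 = 362*sqrt(a)/3)
O = 1/(257244 + 724*I*sqrt(113)/3) (O = 1/(257244 + 362*sqrt(-452)/3) = 1/(257244 + 362*(2*I*sqrt(113))/3) = 1/(257244 + 724*I*sqrt(113)/3) ≈ 3.887e-6 - 3.876e-8*I)
1/(214193 + (-18327 - 1*(-158420))) - O = 1/(214193 + (-18327 - 1*(-158420))) - (578799/148907377928 - 543*I*sqrt(113)/148907377928) = 1/(214193 + (-18327 + 158420)) + (-578799/148907377928 + 543*I*sqrt(113)/148907377928) = 1/(214193 + 140093) + (-578799/148907377928 + 543*I*sqrt(113)/148907377928) = 1/354286 + (-578799/148907377928 + 543*I*sqrt(113)/148907377928) = -28076502293/26377899648299704 + 543*I*sqrt(113)/148907377928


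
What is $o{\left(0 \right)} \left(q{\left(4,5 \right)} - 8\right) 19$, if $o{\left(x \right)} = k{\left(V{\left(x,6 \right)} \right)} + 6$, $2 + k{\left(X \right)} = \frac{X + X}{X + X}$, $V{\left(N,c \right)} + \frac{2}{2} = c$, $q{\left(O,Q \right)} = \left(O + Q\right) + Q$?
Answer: $570$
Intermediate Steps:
$q{\left(O,Q \right)} = O + 2 Q$
$V{\left(N,c \right)} = -1 + c$
$k{\left(X \right)} = -1$ ($k{\left(X \right)} = -2 + \frac{X + X}{X + X} = -2 + \frac{2 X}{2 X} = -2 + 2 X \frac{1}{2 X} = -2 + 1 = -1$)
$o{\left(x \right)} = 5$ ($o{\left(x \right)} = -1 + 6 = 5$)
$o{\left(0 \right)} \left(q{\left(4,5 \right)} - 8\right) 19 = 5 \left(\left(4 + 2 \cdot 5\right) - 8\right) 19 = 5 \left(\left(4 + 10\right) - 8\right) 19 = 5 \left(14 - 8\right) 19 = 5 \cdot 6 \cdot 19 = 30 \cdot 19 = 570$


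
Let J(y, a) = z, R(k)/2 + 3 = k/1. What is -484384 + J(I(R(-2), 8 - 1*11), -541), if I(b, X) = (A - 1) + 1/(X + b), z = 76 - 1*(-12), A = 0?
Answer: -484296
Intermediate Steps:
z = 88 (z = 76 + 12 = 88)
R(k) = -6 + 2*k (R(k) = -6 + 2*(k/1) = -6 + 2*(k*1) = -6 + 2*k)
I(b, X) = -1 + 1/(X + b) (I(b, X) = (0 - 1) + 1/(X + b) = -1 + 1/(X + b))
J(y, a) = 88
-484384 + J(I(R(-2), 8 - 1*11), -541) = -484384 + 88 = -484296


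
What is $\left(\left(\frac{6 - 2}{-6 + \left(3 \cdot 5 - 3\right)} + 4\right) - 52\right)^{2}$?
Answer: $\frac{20164}{9} \approx 2240.4$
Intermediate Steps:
$\left(\left(\frac{6 - 2}{-6 + \left(3 \cdot 5 - 3\right)} + 4\right) - 52\right)^{2} = \left(\left(\frac{1}{-6 + \left(15 - 3\right)} 4 + 4\right) - 52\right)^{2} = \left(\left(\frac{1}{-6 + 12} \cdot 4 + 4\right) - 52\right)^{2} = \left(\left(\frac{1}{6} \cdot 4 + 4\right) - 52\right)^{2} = \left(\left(\frac{2}{3} + 4\right) - 52\right)^{2} = \left(\frac{14}{3} - 52\right)^{2} = \left(- \frac{142}{3}\right)^{2} = \frac{20164}{9}$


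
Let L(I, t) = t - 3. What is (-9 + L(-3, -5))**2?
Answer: 289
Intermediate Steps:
L(I, t) = -3 + t
(-9 + L(-3, -5))**2 = (-9 + (-3 - 5))**2 = (-9 - 8)**2 = (-17)**2 = 289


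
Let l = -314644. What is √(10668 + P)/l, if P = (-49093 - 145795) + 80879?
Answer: -7*I*√2109/314644 ≈ -0.0010217*I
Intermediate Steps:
P = -114009 (P = -194888 + 80879 = -114009)
√(10668 + P)/l = √(10668 - 114009)/(-314644) = √(-103341)*(-1/314644) = (7*I*√2109)*(-1/314644) = -7*I*√2109/314644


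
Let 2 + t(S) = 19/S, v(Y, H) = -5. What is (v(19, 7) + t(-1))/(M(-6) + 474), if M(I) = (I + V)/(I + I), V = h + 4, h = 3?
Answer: -312/5687 ≈ -0.054862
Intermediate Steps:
V = 7 (V = 3 + 4 = 7)
t(S) = -2 + 19/S
M(I) = (7 + I)/(2*I) (M(I) = (I + 7)/(I + I) = (7 + I)/((2*I)) = (7 + I)*(1/(2*I)) = (7 + I)/(2*I))
(v(19, 7) + t(-1))/(M(-6) + 474) = (-5 + (-2 + 19/(-1)))/((½)*(7 - 6)/(-6) + 474) = (-5 + (-2 + 19*(-1)))/((½)*(-⅙)*1 + 474) = (-5 + (-2 - 19))/(-1/12 + 474) = (-5 - 21)/(5687/12) = -26*12/5687 = -312/5687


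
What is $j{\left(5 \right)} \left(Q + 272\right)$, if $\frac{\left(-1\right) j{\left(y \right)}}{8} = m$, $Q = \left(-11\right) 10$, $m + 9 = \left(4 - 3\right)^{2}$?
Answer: $10368$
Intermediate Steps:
$m = -8$ ($m = -9 + \left(4 - 3\right)^{2} = -9 + 1^{2} = -9 + 1 = -8$)
$Q = -110$
$j{\left(y \right)} = 64$ ($j{\left(y \right)} = \left(-8\right) \left(-8\right) = 64$)
$j{\left(5 \right)} \left(Q + 272\right) = 64 \left(-110 + 272\right) = 64 \cdot 162 = 10368$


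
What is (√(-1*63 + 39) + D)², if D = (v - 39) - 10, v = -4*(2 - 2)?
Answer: 2377 - 196*I*√6 ≈ 2377.0 - 480.1*I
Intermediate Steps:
v = 0 (v = -4*0 = 0)
D = -49 (D = (0 - 39) - 10 = -39 - 10 = -49)
(√(-1*63 + 39) + D)² = (√(-1*63 + 39) - 49)² = (√(-63 + 39) - 49)² = (√(-24) - 49)² = (2*I*√6 - 49)² = (-49 + 2*I*√6)²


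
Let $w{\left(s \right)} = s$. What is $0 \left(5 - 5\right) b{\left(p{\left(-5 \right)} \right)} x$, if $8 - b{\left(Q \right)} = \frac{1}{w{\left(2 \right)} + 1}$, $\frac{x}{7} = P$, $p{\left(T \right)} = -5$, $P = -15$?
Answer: $0$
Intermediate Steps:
$x = -105$ ($x = 7 \left(-15\right) = -105$)
$b{\left(Q \right)} = \frac{23}{3}$ ($b{\left(Q \right)} = 8 - \frac{1}{2 + 1} = 8 - \frac{1}{3} = \frac{23}{3}$)
$0 \left(5 - 5\right) b{\left(p{\left(-5 \right)} \right)} x = 0 \left(5 - 5\right) \frac{23}{3} \left(-105\right) = 0 \cdot 0 \cdot \frac{23}{3} \left(-105\right) = 0 \cdot \frac{23}{3} \left(-105\right) = 0 \left(-105\right) = 0$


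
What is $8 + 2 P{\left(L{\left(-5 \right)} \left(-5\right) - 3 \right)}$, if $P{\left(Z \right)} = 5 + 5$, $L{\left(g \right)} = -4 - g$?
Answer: $28$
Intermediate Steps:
$P{\left(Z \right)} = 10$
$8 + 2 P{\left(L{\left(-5 \right)} \left(-5\right) - 3 \right)} = 8 + 2 \cdot 10 = 8 + 20 = 28$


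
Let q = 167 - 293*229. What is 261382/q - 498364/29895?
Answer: -1372317247/66695745 ≈ -20.576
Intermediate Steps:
q = -66930 (q = 167 - 67097 = -66930)
261382/q - 498364/29895 = 261382/(-66930) - 498364/29895 = 261382*(-1/66930) - 498364*1/29895 = -130691/33465 - 498364/29895 = -1372317247/66695745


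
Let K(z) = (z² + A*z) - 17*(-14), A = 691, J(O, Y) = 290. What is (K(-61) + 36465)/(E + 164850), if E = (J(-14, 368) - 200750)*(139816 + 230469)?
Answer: 1727/74227166250 ≈ 2.3266e-8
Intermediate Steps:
K(z) = 238 + z² + 691*z (K(z) = (z² + 691*z) - 17*(-14) = (z² + 691*z) + 238 = 238 + z² + 691*z)
E = -74227331100 (E = (290 - 200750)*(139816 + 230469) = -200460*370285 = -74227331100)
(K(-61) + 36465)/(E + 164850) = ((238 + (-61)² + 691*(-61)) + 36465)/(-74227331100 + 164850) = ((238 + 3721 - 42151) + 36465)/(-74227166250) = (-38192 + 36465)*(-1/74227166250) = -1727*(-1/74227166250) = 1727/74227166250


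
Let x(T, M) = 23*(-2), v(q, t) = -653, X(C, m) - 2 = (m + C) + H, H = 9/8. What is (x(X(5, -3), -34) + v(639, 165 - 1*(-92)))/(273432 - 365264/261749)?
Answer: -182962551/71570187304 ≈ -0.0025564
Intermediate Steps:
H = 9/8 (H = 9*(⅛) = 9/8 ≈ 1.1250)
X(C, m) = 25/8 + C + m (X(C, m) = 2 + ((m + C) + 9/8) = 2 + ((C + m) + 9/8) = 2 + (9/8 + C + m) = 25/8 + C + m)
x(T, M) = -46
(x(X(5, -3), -34) + v(639, 165 - 1*(-92)))/(273432 - 365264/261749) = (-46 - 653)/(273432 - 365264/261749) = -699/(273432 - 365264*1/261749) = -699/(273432 - 365264/261749) = -699/71570187304/261749 = -699*261749/71570187304 = -182962551/71570187304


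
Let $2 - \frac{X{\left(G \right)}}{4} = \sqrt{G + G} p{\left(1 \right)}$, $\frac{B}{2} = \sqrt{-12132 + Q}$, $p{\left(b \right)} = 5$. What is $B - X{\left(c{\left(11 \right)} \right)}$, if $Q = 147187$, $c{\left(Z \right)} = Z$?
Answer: $-8 + 2 \sqrt{135055} + 20 \sqrt{22} \approx 820.8$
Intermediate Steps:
$B = 2 \sqrt{135055}$ ($B = 2 \sqrt{-12132 + 147187} = 2 \sqrt{135055} \approx 735.0$)
$X{\left(G \right)} = 8 - 20 \sqrt{2} \sqrt{G}$ ($X{\left(G \right)} = 8 - 4 \sqrt{G + G} 5 = 8 - 4 \sqrt{2 G} 5 = 8 - 4 \sqrt{2} \sqrt{G} 5 = 8 - 4 \cdot 5 \sqrt{2} \sqrt{G} = 8 - 20 \sqrt{2} \sqrt{G}$)
$B - X{\left(c{\left(11 \right)} \right)} = 2 \sqrt{135055} - \left(8 - 20 \sqrt{2} \sqrt{11}\right) = 2 \sqrt{135055} - \left(8 - 20 \sqrt{22}\right) = -8 + 2 \sqrt{135055} + 20 \sqrt{22}$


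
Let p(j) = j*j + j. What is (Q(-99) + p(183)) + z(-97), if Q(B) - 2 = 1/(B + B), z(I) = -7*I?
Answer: 6801893/198 ≈ 34353.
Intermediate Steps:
p(j) = j + j² (p(j) = j² + j = j + j²)
Q(B) = 2 + 1/(2*B) (Q(B) = 2 + 1/(B + B) = 2 + 1/(2*B))
(Q(-99) + p(183)) + z(-97) = ((2 + (½)/(-99)) + 183*(1 + 183)) - 7*(-97) = ((2 + (½)*(-1/99)) + 183*184) + 679 = ((2 - 1/198) + 33672) + 679 = (395/198 + 33672) + 679 = 6667451/198 + 679 = 6801893/198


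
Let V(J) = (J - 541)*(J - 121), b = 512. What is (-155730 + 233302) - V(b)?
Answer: 88911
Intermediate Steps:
V(J) = (-541 + J)*(-121 + J)
(-155730 + 233302) - V(b) = (-155730 + 233302) - (65461 + 512² - 662*512) = 77572 - (65461 + 262144 - 338944) = 77572 - 1*(-11339) = 77572 + 11339 = 88911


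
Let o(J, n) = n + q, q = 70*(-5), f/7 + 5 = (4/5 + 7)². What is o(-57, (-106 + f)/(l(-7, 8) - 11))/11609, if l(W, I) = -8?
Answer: -173372/5514275 ≈ -0.031441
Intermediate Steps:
f = 9772/25 (f = -35 + 7*(4/5 + 7)² = -35 + 7*(4*(⅕) + 7)² = -35 + 7*(⅘ + 7)² = -35 + 7*(39/5)² = -35 + 7*(1521/25) = -35 + 10647/25 = 9772/25 ≈ 390.88)
q = -350
o(J, n) = -350 + n (o(J, n) = n - 350 = -350 + n)
o(-57, (-106 + f)/(l(-7, 8) - 11))/11609 = (-350 + (-106 + 9772/25)/(-8 - 11))/11609 = (-350 + (7122/25)/(-19))*(1/11609) = (-350 + (7122/25)*(-1/19))*(1/11609) = (-350 - 7122/475)*(1/11609) = -173372/475*1/11609 = -173372/5514275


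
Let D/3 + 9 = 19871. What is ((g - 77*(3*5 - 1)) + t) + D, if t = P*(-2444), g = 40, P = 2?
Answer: 53660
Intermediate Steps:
D = 59586 (D = -27 + 3*19871 = -27 + 59613 = 59586)
t = -4888 (t = 2*(-2444) = -4888)
((g - 77*(3*5 - 1)) + t) + D = ((40 - 77*(3*5 - 1)) - 4888) + 59586 = ((40 - 77*(15 - 1)) - 4888) + 59586 = ((40 - 77*14) - 4888) + 59586 = ((40 - 1078) - 4888) + 59586 = (-1038 - 4888) + 59586 = -5926 + 59586 = 53660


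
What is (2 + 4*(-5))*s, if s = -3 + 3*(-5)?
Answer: 324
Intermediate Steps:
s = -18 (s = -3 - 15 = -18)
(2 + 4*(-5))*s = (2 + 4*(-5))*(-18) = (2 - 20)*(-18) = -18*(-18) = 324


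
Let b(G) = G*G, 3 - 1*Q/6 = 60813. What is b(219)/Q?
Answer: -5329/40540 ≈ -0.13145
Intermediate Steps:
Q = -364860 (Q = 18 - 6*60813 = 18 - 364878 = -364860)
b(G) = G²
b(219)/Q = 219²/(-364860) = 47961*(-1/364860) = -5329/40540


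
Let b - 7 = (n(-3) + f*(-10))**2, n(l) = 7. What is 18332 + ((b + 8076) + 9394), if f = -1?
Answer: 36098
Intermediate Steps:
b = 296 (b = 7 + (7 - 1*(-10))**2 = 7 + (7 + 10)**2 = 7 + 17**2 = 7 + 289 = 296)
18332 + ((b + 8076) + 9394) = 18332 + ((296 + 8076) + 9394) = 18332 + (8372 + 9394) = 18332 + 17766 = 36098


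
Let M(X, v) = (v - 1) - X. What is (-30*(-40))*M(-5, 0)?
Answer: 4800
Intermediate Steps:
M(X, v) = -1 + v - X (M(X, v) = (-1 + v) - X = -1 + v - X)
(-30*(-40))*M(-5, 0) = (-30*(-40))*(-1 + 0 - 1*(-5)) = 1200*(-1 + 0 + 5) = 1200*4 = 4800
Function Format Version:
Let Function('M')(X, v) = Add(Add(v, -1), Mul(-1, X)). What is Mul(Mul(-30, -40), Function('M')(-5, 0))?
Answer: 4800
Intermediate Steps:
Function('M')(X, v) = Add(-1, v, Mul(-1, X)) (Function('M')(X, v) = Add(Add(-1, v), Mul(-1, X)) = Add(-1, v, Mul(-1, X)))
Mul(Mul(-30, -40), Function('M')(-5, 0)) = Mul(Mul(-30, -40), Add(-1, 0, Mul(-1, -5))) = Mul(1200, Add(-1, 0, 5)) = Mul(1200, 4) = 4800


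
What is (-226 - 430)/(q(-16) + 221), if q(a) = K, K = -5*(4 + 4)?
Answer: -656/181 ≈ -3.6243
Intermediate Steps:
K = -40 (K = -5*8 = -40)
q(a) = -40
(-226 - 430)/(q(-16) + 221) = (-226 - 430)/(-40 + 221) = -656/181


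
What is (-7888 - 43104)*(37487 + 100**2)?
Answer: -2421457104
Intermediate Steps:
(-7888 - 43104)*(37487 + 100**2) = -50992*(37487 + 10000) = -50992*47487 = -2421457104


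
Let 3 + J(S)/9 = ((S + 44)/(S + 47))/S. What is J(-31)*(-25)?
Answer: 337725/496 ≈ 680.90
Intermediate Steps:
J(S) = -27 + 9*(44 + S)/(S*(47 + S)) (J(S) = -27 + 9*(((S + 44)/(S + 47))/S) = -27 + 9*(((44 + S)/(47 + S))/S) = -27 + 9*((44 + S)/(S*(47 + S))) = -27 + 9*(44 + S)/(S*(47 + S)))
J(-31)*(-25) = (9*(44 - 140*(-31) - 3*(-31)²)/(-31*(47 - 31)))*(-25) = (9*(-1/31)*(44 + 4340 - 3*961)/16)*(-25) = (9*(-1/31)*(1/16)*(44 + 4340 - 2883))*(-25) = (9*(-1/31)*(1/16)*1501)*(-25) = -13509/496*(-25) = 337725/496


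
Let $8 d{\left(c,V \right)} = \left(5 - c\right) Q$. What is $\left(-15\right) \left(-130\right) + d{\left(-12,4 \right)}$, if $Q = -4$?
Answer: $\frac{3883}{2} \approx 1941.5$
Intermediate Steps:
$d{\left(c,V \right)} = - \frac{5}{2} + \frac{c}{2}$ ($d{\left(c,V \right)} = \frac{\left(5 - c\right) \left(-4\right)}{8} = \frac{-20 + 4 c}{8} = - \frac{5}{2} + \frac{c}{2}$)
$\left(-15\right) \left(-130\right) + d{\left(-12,4 \right)} = \left(-15\right) \left(-130\right) + \left(- \frac{5}{2} + \frac{1}{2} \left(-12\right)\right) = 1950 - \frac{17}{2} = \frac{3883}{2}$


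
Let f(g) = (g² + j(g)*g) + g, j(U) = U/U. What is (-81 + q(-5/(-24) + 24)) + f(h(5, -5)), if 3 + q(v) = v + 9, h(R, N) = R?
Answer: -379/24 ≈ -15.792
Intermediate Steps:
j(U) = 1
f(g) = g² + 2*g (f(g) = (g² + 1*g) + g = (g² + g) + g = (g + g²) + g = g² + 2*g)
q(v) = 6 + v (q(v) = -3 + (v + 9) = -3 + (9 + v) = 6 + v)
(-81 + q(-5/(-24) + 24)) + f(h(5, -5)) = (-81 + (6 + (-5/(-24) + 24))) + 5*(2 + 5) = (-81 + (6 + (-5*(-1/24) + 24))) + 5*7 = (-81 + (6 + (5/24 + 24))) + 35 = (-81 + (6 + 581/24)) + 35 = (-81 + 725/24) + 35 = -1219/24 + 35 = -379/24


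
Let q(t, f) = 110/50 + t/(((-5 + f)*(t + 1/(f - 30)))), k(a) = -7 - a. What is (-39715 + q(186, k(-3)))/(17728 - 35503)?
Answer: 3766571056/1685869875 ≈ 2.2342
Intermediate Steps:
q(t, f) = 11/5 + t/((-5 + f)*(t + 1/(-30 + f))) (q(t, f) = 110*(1/50) + t/(((-5 + f)*(t + 1/(-30 + f)))) = 11/5 + t*(1/((-5 + f)*(t + 1/(-30 + f)))) = 11/5 + t/((-5 + f)*(t + 1/(-30 + f))))
(-39715 + q(186, k(-3)))/(17728 - 35503) = (-39715 + (-55 + 11*(-7 - 1*(-3)) + 1500*186 - 380*(-7 - 1*(-3))*186 + 11*186*(-7 - 1*(-3))²)/(5*(-5 + (-7 - 1*(-3)) + 150*186 + 186*(-7 - 1*(-3))² - 35*(-7 - 1*(-3))*186)))/(17728 - 35503) = (-39715 + (-55 + 11*(-7 + 3) + 279000 - 380*(-7 + 3)*186 + 11*186*(-7 + 3)²)/(5*(-5 + (-7 + 3) + 27900 + 186*(-7 + 3)² - 35*(-7 + 3)*186)))/(-17775) = (-39715 + (-55 + 11*(-4) + 279000 - 380*(-4)*186 + 11*186*(-4)²)/(5*(-5 - 4 + 27900 + 186*(-4)² - 35*(-4)*186)))*(-1/17775) = (-39715 + (-55 - 44 + 279000 + 282720 + 11*186*16)/(5*(-5 - 4 + 27900 + 186*16 + 26040)))*(-1/17775) = (-39715 + (-55 - 44 + 279000 + 282720 + 32736)/(5*(-5 - 4 + 27900 + 2976 + 26040)))*(-1/17775) = (-39715 + (⅕)*594357/56907)*(-1/17775) = (-39715 + (⅕)*(1/56907)*594357)*(-1/17775) = (-39715 + 198119/94845)*(-1/17775) = -3766571056/94845*(-1/17775) = 3766571056/1685869875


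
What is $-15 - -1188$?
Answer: $1173$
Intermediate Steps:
$-15 - -1188 = -15 + 1188 = 1173$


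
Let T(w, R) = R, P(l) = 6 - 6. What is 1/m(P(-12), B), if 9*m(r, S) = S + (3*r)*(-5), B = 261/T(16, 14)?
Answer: 14/29 ≈ 0.48276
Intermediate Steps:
P(l) = 0
B = 261/14 ≈ 18.643
m(r, S) = -5*r/3 + S/9 (m(r, S) = (S + (3*r)*(-5))/9 = (S - 15*r)/9 = -5*r/3 + S/9)
1/m(P(-12), B) = 1/(-5/3*0 + (1/9)*(261/14)) = 1/(0 + 29/14) = 1/(29/14) = 14/29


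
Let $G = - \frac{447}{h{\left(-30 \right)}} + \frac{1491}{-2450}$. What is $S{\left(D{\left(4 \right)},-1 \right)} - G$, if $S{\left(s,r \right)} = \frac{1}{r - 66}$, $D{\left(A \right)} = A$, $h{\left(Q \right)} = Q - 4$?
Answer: $- \frac{2502209}{199325} \approx -12.553$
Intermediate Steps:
$h{\left(Q \right)} = -4 + Q$ ($h{\left(Q \right)} = Q - 4 = -4 + Q$)
$S{\left(s,r \right)} = \frac{1}{-66 + r}$
$G = \frac{37302}{2975}$ ($G = - \frac{447}{-4 - 30} + \frac{1491}{-2450} = - \frac{447}{-34} + 1491 \left(- \frac{1}{2450}\right) = \left(-447\right) \left(- \frac{1}{34}\right) - \frac{213}{350} = \frac{447}{34} - \frac{213}{350} = \frac{37302}{2975} \approx 12.538$)
$S{\left(D{\left(4 \right)},-1 \right)} - G = \frac{1}{-66 - 1} - \frac{37302}{2975} = \frac{1}{-67} - \frac{37302}{2975} = - \frac{1}{67} - \frac{37302}{2975} = - \frac{2502209}{199325}$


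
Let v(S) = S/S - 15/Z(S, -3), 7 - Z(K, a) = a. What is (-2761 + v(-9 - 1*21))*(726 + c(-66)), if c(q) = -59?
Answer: -3683841/2 ≈ -1.8419e+6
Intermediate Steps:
Z(K, a) = 7 - a
v(S) = -½ (v(S) = S/S - 15/(7 - 1*(-3)) = 1 - 15/(7 + 3) = 1 - 15/10 = 1 - 15*⅒ = 1 - 3/2 = -½)
(-2761 + v(-9 - 1*21))*(726 + c(-66)) = (-2761 - ½)*(726 - 59) = -5523/2*667 = -3683841/2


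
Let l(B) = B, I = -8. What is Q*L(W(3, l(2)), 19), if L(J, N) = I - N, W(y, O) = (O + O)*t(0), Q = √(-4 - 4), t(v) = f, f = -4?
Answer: -54*I*√2 ≈ -76.368*I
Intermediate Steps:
t(v) = -4
Q = 2*I*√2 (Q = √(-8) = 2*I*√2 ≈ 2.8284*I)
W(y, O) = -8*O (W(y, O) = (O + O)*(-4) = (2*O)*(-4) = -8*O)
L(J, N) = -8 - N
Q*L(W(3, l(2)), 19) = (2*I*√2)*(-8 - 1*19) = (2*I*√2)*(-8 - 19) = (2*I*√2)*(-27) = -54*I*√2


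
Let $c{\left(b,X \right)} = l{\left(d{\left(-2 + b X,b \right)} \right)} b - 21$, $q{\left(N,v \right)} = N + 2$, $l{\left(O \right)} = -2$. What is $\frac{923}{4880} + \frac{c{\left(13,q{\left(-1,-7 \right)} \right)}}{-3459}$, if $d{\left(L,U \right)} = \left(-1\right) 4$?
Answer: $\frac{3422017}{16879920} \approx 0.20273$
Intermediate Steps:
$d{\left(L,U \right)} = -4$
$q{\left(N,v \right)} = 2 + N$
$c{\left(b,X \right)} = -21 - 2 b$ ($c{\left(b,X \right)} = - 2 b - 21 = -21 - 2 b$)
$\frac{923}{4880} + \frac{c{\left(13,q{\left(-1,-7 \right)} \right)}}{-3459} = \frac{923}{4880} + \frac{-21 - 26}{-3459} = 923 \cdot \frac{1}{4880} + \left(-21 - 26\right) \left(- \frac{1}{3459}\right) = \frac{923}{4880} - - \frac{47}{3459} = \frac{923}{4880} + \frac{47}{3459} = \frac{3422017}{16879920}$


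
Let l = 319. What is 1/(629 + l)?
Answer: 1/948 ≈ 0.0010549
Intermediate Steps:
1/(629 + l) = 1/(629 + 319) = 1/948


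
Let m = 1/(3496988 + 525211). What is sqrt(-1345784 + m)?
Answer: I*sqrt(2419134185395452665)/1340733 ≈ 1160.1*I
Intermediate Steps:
m = 1/4022199 ≈ 2.4862e-7
sqrt(-1345784 + m) = sqrt(-1345784 + 1/4022199) = sqrt(-5413011059015/4022199) = I*sqrt(2419134185395452665)/1340733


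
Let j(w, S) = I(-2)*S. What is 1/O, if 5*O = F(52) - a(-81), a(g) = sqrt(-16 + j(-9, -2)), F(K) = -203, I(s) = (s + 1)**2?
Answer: -1015/41227 + 15*I*sqrt(2)/41227 ≈ -0.02462 + 0.00051455*I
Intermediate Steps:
I(s) = (1 + s)**2
j(w, S) = S (j(w, S) = (1 - 2)**2*S = (-1)**2*S = 1*S = S)
a(g) = 3*I*sqrt(2) (a(g) = sqrt(-16 - 2) = sqrt(-18) = 3*I*sqrt(2))
O = -203/5 - 3*I*sqrt(2)/5 (O = (-203 - 3*I*sqrt(2))/5 = -203/5 - 3*I*sqrt(2)/5 ≈ -40.6 - 0.84853*I)
1/O = 1/(-203/5 - 3*I*sqrt(2)/5)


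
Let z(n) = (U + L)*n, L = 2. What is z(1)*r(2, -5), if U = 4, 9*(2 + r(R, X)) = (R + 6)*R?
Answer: -4/3 ≈ -1.3333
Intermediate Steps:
r(R, X) = -2 + R*(6 + R)/9 (r(R, X) = -2 + ((R + 6)*R)/9 = -2 + ((6 + R)*R)/9 = -2 + (R*(6 + R))/9 = -2 + R*(6 + R)/9)
z(n) = 6*n (z(n) = (4 + 2)*n = 6*n)
z(1)*r(2, -5) = (6*1)*(-2 + (1/9)*2**2 + (2/3)*2) = 6*(-2 + (1/9)*4 + 4/3) = 6*(-2 + 4/9 + 4/3) = 6*(-2/9) = -4/3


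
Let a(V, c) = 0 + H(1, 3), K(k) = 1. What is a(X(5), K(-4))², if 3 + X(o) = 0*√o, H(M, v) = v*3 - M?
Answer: 64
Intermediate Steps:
H(M, v) = -M + 3*v (H(M, v) = 3*v - M = -M + 3*v)
X(o) = -3 (X(o) = -3 + 0*√o = -3 + 0 = -3)
a(V, c) = 8 (a(V, c) = 0 + (-1*1 + 3*3) = 0 + (-1 + 9) = 0 + 8 = 8)
a(X(5), K(-4))² = 8² = 64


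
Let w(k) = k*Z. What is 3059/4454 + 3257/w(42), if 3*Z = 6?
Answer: 7381817/187068 ≈ 39.461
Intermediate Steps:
Z = 2 (Z = (1/3)*6 = 2)
w(k) = 2*k (w(k) = k*2 = 2*k)
3059/4454 + 3257/w(42) = 3059/4454 + 3257/((2*42)) = 3059*(1/4454) + 3257/84 = 3059/4454 + 3257*(1/84) = 3059/4454 + 3257/84 = 7381817/187068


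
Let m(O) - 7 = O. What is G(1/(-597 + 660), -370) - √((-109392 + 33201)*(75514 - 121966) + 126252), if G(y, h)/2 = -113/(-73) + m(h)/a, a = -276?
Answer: 19229/3358 - 6*√98315294 ≈ -59487.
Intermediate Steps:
m(O) = 7 + O
G(y, h) = 30677/10074 - h/138 (G(y, h) = 2*(-113/(-73) + (7 + h)/(-276)) = 2*(-113*(-1/73) + (7 + h)*(-1/276)) = 2*(113/73 + (-7/276 - h/276)) = 2*(30677/20148 - h/276) = 30677/10074 - h/138)
G(1/(-597 + 660), -370) - √((-109392 + 33201)*(75514 - 121966) + 126252) = (30677/10074 - 1/138*(-370)) - √((-109392 + 33201)*(75514 - 121966) + 126252) = (30677/10074 + 185/69) - √(-76191*(-46452) + 126252) = 19229/3358 - √(3539224332 + 126252) = 19229/3358 - √3539350584 = 19229/3358 - 6*√98315294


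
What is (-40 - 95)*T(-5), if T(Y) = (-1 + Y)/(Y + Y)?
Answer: -81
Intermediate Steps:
T(Y) = (-1 + Y)/(2*Y) (T(Y) = (-1 + Y)/((2*Y)) = (-1 + Y)*(1/(2*Y)) = (-1 + Y)/(2*Y))
(-40 - 95)*T(-5) = (-40 - 95)*((½)*(-1 - 5)/(-5)) = -135*(-1)*(-6)/(2*5) = -135*⅗ = -81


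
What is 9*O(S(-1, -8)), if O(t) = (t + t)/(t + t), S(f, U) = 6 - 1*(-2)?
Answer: 9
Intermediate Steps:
S(f, U) = 8 (S(f, U) = 6 + 2 = 8)
O(t) = 1 (O(t) = (2*t)/((2*t)) = (2*t)*(1/(2*t)) = 1)
9*O(S(-1, -8)) = 9*1 = 9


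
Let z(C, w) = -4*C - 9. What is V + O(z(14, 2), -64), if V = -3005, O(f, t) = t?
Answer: -3069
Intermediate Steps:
z(C, w) = -9 - 4*C
V + O(z(14, 2), -64) = -3005 - 64 = -3069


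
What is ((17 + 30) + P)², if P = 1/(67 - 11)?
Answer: 6932689/3136 ≈ 2210.7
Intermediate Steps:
P = 1/56 ≈ 0.017857
((17 + 30) + P)² = ((17 + 30) + 1/56)² = (47 + 1/56)² = (2633/56)² = 6932689/3136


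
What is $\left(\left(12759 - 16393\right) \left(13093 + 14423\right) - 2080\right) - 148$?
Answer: $-99995372$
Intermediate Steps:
$\left(\left(12759 - 16393\right) \left(13093 + 14423\right) - 2080\right) - 148 = \left(\left(-3634\right) 27516 - 2080\right) - 148 = \left(-99993144 - 2080\right) - 148 = -99995224 - 148 = -99995372$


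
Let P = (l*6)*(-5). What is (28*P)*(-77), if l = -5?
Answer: -323400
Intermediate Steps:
P = 150 (P = -5*6*(-5) = -30*(-5) = 150)
(28*P)*(-77) = (28*150)*(-77) = 4200*(-77) = -323400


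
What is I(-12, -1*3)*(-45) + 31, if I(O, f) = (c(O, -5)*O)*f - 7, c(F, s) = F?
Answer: 19786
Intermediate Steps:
I(O, f) = -7 + f*O² (I(O, f) = (O*O)*f - 7 = O²*f - 7 = f*O² - 7 = -7 + f*O²)
I(-12, -1*3)*(-45) + 31 = (-7 - 1*3*(-12)²)*(-45) + 31 = (-7 - 3*144)*(-45) + 31 = (-7 - 432)*(-45) + 31 = -439*(-45) + 31 = 19755 + 31 = 19786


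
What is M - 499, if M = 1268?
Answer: 769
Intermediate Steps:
M - 499 = 1268 - 499 = 769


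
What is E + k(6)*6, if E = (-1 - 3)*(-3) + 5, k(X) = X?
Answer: 53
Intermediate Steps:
E = 17 (E = -4*(-3) + 5 = 12 + 5 = 17)
E + k(6)*6 = 17 + 6*6 = 17 + 36 = 53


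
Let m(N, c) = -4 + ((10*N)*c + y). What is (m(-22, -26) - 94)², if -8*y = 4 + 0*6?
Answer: 126405049/4 ≈ 3.1601e+7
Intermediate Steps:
y = -½ (y = -(4 + 0*6)/8 = -(4 + 0)/8 = -⅛*4 = -½ ≈ -0.50000)
m(N, c) = -9/2 + 10*N*c (m(N, c) = -4 + ((10*N)*c - ½) = -4 + (10*N*c - ½) = -4 + (-½ + 10*N*c) = -9/2 + 10*N*c)
(m(-22, -26) - 94)² = ((-9/2 + 10*(-22)*(-26)) - 94)² = ((-9/2 + 5720) - 94)² = (11431/2 - 94)² = (11243/2)² = 126405049/4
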